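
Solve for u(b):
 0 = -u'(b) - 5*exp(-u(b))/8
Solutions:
 u(b) = log(C1 - 5*b/8)


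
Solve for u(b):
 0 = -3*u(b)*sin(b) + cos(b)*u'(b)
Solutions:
 u(b) = C1/cos(b)^3


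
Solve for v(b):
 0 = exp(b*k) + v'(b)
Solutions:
 v(b) = C1 - exp(b*k)/k


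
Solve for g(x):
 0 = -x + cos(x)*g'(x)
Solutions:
 g(x) = C1 + Integral(x/cos(x), x)


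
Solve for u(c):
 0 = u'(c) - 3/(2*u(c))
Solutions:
 u(c) = -sqrt(C1 + 3*c)
 u(c) = sqrt(C1 + 3*c)


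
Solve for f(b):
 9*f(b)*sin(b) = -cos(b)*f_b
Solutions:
 f(b) = C1*cos(b)^9


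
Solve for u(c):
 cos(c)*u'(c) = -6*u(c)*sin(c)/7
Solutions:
 u(c) = C1*cos(c)^(6/7)


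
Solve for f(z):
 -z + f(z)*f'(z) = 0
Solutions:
 f(z) = -sqrt(C1 + z^2)
 f(z) = sqrt(C1 + z^2)


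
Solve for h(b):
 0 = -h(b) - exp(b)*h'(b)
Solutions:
 h(b) = C1*exp(exp(-b))


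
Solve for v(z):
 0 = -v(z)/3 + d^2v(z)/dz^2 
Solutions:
 v(z) = C1*exp(-sqrt(3)*z/3) + C2*exp(sqrt(3)*z/3)


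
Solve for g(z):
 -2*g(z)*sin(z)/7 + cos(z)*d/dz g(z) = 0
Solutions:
 g(z) = C1/cos(z)^(2/7)


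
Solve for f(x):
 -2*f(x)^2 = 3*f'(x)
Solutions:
 f(x) = 3/(C1 + 2*x)


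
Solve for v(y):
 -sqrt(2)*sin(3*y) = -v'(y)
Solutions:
 v(y) = C1 - sqrt(2)*cos(3*y)/3


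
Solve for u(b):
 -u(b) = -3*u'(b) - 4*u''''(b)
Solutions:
 u(b) = C1*exp(b*(-8/(1 + 3*sqrt(57))^(1/3) + (1 + 3*sqrt(57))^(1/3) + 4)/12)*sin(sqrt(3)*b*(8/(1 + 3*sqrt(57))^(1/3) + (1 + 3*sqrt(57))^(1/3))/12) + C2*exp(b*(-8/(1 + 3*sqrt(57))^(1/3) + (1 + 3*sqrt(57))^(1/3) + 4)/12)*cos(sqrt(3)*b*(8/(1 + 3*sqrt(57))^(1/3) + (1 + 3*sqrt(57))^(1/3))/12) + C3*exp(-b) + C4*exp(b*(-(1 + 3*sqrt(57))^(1/3) + 2 + 8/(1 + 3*sqrt(57))^(1/3))/6)


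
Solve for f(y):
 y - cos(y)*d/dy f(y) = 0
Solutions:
 f(y) = C1 + Integral(y/cos(y), y)


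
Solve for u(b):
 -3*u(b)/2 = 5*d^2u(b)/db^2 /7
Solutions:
 u(b) = C1*sin(sqrt(210)*b/10) + C2*cos(sqrt(210)*b/10)


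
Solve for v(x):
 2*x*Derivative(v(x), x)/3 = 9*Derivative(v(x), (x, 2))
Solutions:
 v(x) = C1 + C2*erfi(sqrt(3)*x/9)


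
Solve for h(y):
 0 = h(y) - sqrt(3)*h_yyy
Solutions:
 h(y) = C3*exp(3^(5/6)*y/3) + (C1*sin(3^(1/3)*y/2) + C2*cos(3^(1/3)*y/2))*exp(-3^(5/6)*y/6)


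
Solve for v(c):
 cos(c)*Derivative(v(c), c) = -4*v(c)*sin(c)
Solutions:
 v(c) = C1*cos(c)^4


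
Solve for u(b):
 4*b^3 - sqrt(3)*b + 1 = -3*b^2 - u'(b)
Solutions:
 u(b) = C1 - b^4 - b^3 + sqrt(3)*b^2/2 - b


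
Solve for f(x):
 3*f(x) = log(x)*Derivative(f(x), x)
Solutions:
 f(x) = C1*exp(3*Integral(1/log(x), x))


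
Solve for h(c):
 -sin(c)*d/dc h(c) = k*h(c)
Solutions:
 h(c) = C1*exp(k*(-log(cos(c) - 1) + log(cos(c) + 1))/2)


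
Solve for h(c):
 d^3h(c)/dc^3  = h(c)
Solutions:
 h(c) = C3*exp(c) + (C1*sin(sqrt(3)*c/2) + C2*cos(sqrt(3)*c/2))*exp(-c/2)


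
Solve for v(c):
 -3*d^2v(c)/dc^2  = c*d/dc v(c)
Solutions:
 v(c) = C1 + C2*erf(sqrt(6)*c/6)


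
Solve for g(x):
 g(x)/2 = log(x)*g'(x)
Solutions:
 g(x) = C1*exp(Integral(1/log(x), x)/2)


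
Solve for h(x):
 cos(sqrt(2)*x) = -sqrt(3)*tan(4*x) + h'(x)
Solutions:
 h(x) = C1 - sqrt(3)*log(cos(4*x))/4 + sqrt(2)*sin(sqrt(2)*x)/2


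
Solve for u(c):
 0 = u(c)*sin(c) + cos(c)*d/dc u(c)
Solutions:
 u(c) = C1*cos(c)


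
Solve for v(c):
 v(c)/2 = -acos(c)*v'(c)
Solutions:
 v(c) = C1*exp(-Integral(1/acos(c), c)/2)


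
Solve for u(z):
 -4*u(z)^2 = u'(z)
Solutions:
 u(z) = 1/(C1 + 4*z)


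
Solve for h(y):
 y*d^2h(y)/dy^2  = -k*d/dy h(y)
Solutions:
 h(y) = C1 + y^(1 - re(k))*(C2*sin(log(y)*Abs(im(k))) + C3*cos(log(y)*im(k)))


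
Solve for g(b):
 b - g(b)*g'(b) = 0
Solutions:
 g(b) = -sqrt(C1 + b^2)
 g(b) = sqrt(C1 + b^2)


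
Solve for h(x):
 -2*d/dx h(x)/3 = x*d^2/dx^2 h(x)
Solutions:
 h(x) = C1 + C2*x^(1/3)


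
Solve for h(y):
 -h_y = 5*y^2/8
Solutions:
 h(y) = C1 - 5*y^3/24


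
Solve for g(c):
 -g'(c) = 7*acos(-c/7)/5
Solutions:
 g(c) = C1 - 7*c*acos(-c/7)/5 - 7*sqrt(49 - c^2)/5


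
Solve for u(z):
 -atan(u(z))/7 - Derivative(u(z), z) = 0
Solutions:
 Integral(1/atan(_y), (_y, u(z))) = C1 - z/7


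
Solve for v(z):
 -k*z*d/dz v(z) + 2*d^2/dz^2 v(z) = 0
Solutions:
 v(z) = Piecewise((-sqrt(pi)*C1*erf(z*sqrt(-k)/2)/sqrt(-k) - C2, (k > 0) | (k < 0)), (-C1*z - C2, True))


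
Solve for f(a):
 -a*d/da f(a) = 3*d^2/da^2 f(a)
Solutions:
 f(a) = C1 + C2*erf(sqrt(6)*a/6)


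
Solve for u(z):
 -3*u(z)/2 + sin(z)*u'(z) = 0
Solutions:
 u(z) = C1*(cos(z) - 1)^(3/4)/(cos(z) + 1)^(3/4)


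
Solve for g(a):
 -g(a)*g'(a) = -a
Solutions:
 g(a) = -sqrt(C1 + a^2)
 g(a) = sqrt(C1 + a^2)


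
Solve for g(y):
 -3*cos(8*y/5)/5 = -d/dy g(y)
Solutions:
 g(y) = C1 + 3*sin(8*y/5)/8


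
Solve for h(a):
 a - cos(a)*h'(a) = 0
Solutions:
 h(a) = C1 + Integral(a/cos(a), a)


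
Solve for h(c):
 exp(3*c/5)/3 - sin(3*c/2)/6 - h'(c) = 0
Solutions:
 h(c) = C1 + 5*exp(3*c/5)/9 + cos(3*c/2)/9


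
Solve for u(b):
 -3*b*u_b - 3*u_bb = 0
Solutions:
 u(b) = C1 + C2*erf(sqrt(2)*b/2)


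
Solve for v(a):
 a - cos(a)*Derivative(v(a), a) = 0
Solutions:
 v(a) = C1 + Integral(a/cos(a), a)


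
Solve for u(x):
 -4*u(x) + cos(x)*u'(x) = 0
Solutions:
 u(x) = C1*(sin(x)^2 + 2*sin(x) + 1)/(sin(x)^2 - 2*sin(x) + 1)


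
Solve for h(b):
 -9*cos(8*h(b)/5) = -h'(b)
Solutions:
 -9*b - 5*log(sin(8*h(b)/5) - 1)/16 + 5*log(sin(8*h(b)/5) + 1)/16 = C1


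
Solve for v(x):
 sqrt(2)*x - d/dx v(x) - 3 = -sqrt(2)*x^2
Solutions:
 v(x) = C1 + sqrt(2)*x^3/3 + sqrt(2)*x^2/2 - 3*x


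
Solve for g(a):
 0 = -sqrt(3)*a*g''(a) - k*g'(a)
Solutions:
 g(a) = C1 + a^(-sqrt(3)*re(k)/3 + 1)*(C2*sin(sqrt(3)*log(a)*Abs(im(k))/3) + C3*cos(sqrt(3)*log(a)*im(k)/3))


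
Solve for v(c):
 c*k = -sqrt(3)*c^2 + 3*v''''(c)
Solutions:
 v(c) = C1 + C2*c + C3*c^2 + C4*c^3 + sqrt(3)*c^6/1080 + c^5*k/360


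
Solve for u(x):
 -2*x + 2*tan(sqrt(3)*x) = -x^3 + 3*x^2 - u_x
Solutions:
 u(x) = C1 - x^4/4 + x^3 + x^2 + 2*sqrt(3)*log(cos(sqrt(3)*x))/3


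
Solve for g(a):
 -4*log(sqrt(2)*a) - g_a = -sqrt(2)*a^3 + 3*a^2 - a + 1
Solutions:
 g(a) = C1 + sqrt(2)*a^4/4 - a^3 + a^2/2 - 4*a*log(a) - a*log(4) + 3*a


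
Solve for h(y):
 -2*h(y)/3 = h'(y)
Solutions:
 h(y) = C1*exp(-2*y/3)


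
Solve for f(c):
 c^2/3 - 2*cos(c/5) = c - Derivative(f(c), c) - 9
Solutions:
 f(c) = C1 - c^3/9 + c^2/2 - 9*c + 10*sin(c/5)


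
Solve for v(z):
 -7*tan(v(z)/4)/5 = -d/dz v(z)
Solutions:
 v(z) = -4*asin(C1*exp(7*z/20)) + 4*pi
 v(z) = 4*asin(C1*exp(7*z/20))


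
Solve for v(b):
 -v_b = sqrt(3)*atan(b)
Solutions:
 v(b) = C1 - sqrt(3)*(b*atan(b) - log(b^2 + 1)/2)


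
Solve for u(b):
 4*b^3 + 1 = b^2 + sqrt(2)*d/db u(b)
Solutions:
 u(b) = C1 + sqrt(2)*b^4/2 - sqrt(2)*b^3/6 + sqrt(2)*b/2


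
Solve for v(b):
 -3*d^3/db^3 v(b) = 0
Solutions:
 v(b) = C1 + C2*b + C3*b^2


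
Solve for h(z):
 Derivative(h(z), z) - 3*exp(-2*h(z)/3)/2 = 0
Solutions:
 h(z) = 3*log(-sqrt(C1 + 3*z)) - 3*log(3)/2
 h(z) = 3*log(C1 + 3*z)/2 - 3*log(3)/2


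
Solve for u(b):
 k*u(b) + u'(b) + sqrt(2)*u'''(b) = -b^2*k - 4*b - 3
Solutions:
 u(b) = C1*exp(b*(-6^(1/3)*(9*sqrt(2)*k + 2*sqrt(3)*sqrt(27*k^2/2 + sqrt(2)))^(1/3) + 2*2^(1/6)*3^(2/3)/(9*sqrt(2)*k + 2*sqrt(3)*sqrt(27*k^2/2 + sqrt(2)))^(1/3))/6) + C2*exp(b*(6^(1/3)*(9*sqrt(2)*k + 2*sqrt(3)*sqrt(27*k^2/2 + sqrt(2)))^(1/3)/12 - 2^(1/3)*3^(5/6)*I*(9*sqrt(2)*k + 2*sqrt(3)*sqrt(27*k^2/2 + sqrt(2)))^(1/3)/12 + 2*sqrt(2)/((-6^(1/3) + 2^(1/3)*3^(5/6)*I)*(9*sqrt(2)*k + 2*sqrt(3)*sqrt(27*k^2/2 + sqrt(2)))^(1/3)))) + C3*exp(b*(6^(1/3)*(9*sqrt(2)*k + 2*sqrt(3)*sqrt(27*k^2/2 + sqrt(2)))^(1/3)/12 + 2^(1/3)*3^(5/6)*I*(9*sqrt(2)*k + 2*sqrt(3)*sqrt(27*k^2/2 + sqrt(2)))^(1/3)/12 - 2*sqrt(2)/((6^(1/3) + 2^(1/3)*3^(5/6)*I)*(9*sqrt(2)*k + 2*sqrt(3)*sqrt(27*k^2/2 + sqrt(2)))^(1/3)))) - b^2 - 2*b/k - 3/k + 2/k^2


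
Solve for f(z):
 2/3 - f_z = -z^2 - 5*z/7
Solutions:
 f(z) = C1 + z^3/3 + 5*z^2/14 + 2*z/3


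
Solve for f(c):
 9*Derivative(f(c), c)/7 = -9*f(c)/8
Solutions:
 f(c) = C1*exp(-7*c/8)


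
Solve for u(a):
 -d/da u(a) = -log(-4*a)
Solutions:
 u(a) = C1 + a*log(-a) + a*(-1 + 2*log(2))


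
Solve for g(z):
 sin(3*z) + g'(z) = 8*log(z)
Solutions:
 g(z) = C1 + 8*z*log(z) - 8*z + cos(3*z)/3


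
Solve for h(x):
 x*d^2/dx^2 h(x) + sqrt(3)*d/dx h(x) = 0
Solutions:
 h(x) = C1 + C2*x^(1 - sqrt(3))


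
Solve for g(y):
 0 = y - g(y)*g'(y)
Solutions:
 g(y) = -sqrt(C1 + y^2)
 g(y) = sqrt(C1 + y^2)


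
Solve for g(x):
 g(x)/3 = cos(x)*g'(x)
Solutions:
 g(x) = C1*(sin(x) + 1)^(1/6)/(sin(x) - 1)^(1/6)


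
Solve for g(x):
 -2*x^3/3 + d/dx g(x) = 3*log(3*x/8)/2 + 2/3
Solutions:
 g(x) = C1 + x^4/6 + 3*x*log(x)/2 - 9*x*log(2)/2 - 5*x/6 + 3*x*log(3)/2


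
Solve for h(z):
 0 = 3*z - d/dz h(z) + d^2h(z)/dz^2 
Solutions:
 h(z) = C1 + C2*exp(z) + 3*z^2/2 + 3*z


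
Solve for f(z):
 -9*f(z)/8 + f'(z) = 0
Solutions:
 f(z) = C1*exp(9*z/8)


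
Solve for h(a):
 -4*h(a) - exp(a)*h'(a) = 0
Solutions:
 h(a) = C1*exp(4*exp(-a))


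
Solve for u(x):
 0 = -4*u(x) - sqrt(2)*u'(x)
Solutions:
 u(x) = C1*exp(-2*sqrt(2)*x)


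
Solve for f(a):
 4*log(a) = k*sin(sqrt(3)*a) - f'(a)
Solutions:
 f(a) = C1 - 4*a*log(a) + 4*a - sqrt(3)*k*cos(sqrt(3)*a)/3


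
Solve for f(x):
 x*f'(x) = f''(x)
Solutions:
 f(x) = C1 + C2*erfi(sqrt(2)*x/2)


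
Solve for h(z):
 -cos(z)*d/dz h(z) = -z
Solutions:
 h(z) = C1 + Integral(z/cos(z), z)


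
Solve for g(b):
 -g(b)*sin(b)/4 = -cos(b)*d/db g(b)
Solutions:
 g(b) = C1/cos(b)^(1/4)


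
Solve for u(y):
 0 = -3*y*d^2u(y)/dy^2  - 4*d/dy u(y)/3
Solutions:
 u(y) = C1 + C2*y^(5/9)


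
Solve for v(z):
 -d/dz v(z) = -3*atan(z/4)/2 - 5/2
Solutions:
 v(z) = C1 + 3*z*atan(z/4)/2 + 5*z/2 - 3*log(z^2 + 16)


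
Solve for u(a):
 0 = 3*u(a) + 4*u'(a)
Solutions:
 u(a) = C1*exp(-3*a/4)


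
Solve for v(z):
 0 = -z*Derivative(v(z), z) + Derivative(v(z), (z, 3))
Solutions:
 v(z) = C1 + Integral(C2*airyai(z) + C3*airybi(z), z)


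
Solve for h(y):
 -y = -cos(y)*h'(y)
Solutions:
 h(y) = C1 + Integral(y/cos(y), y)


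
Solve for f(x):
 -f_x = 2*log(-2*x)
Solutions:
 f(x) = C1 - 2*x*log(-x) + 2*x*(1 - log(2))


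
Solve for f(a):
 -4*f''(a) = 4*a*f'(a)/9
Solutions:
 f(a) = C1 + C2*erf(sqrt(2)*a/6)


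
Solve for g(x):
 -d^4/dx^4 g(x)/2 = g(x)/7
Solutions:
 g(x) = (C1*sin(14^(3/4)*x/14) + C2*cos(14^(3/4)*x/14))*exp(-14^(3/4)*x/14) + (C3*sin(14^(3/4)*x/14) + C4*cos(14^(3/4)*x/14))*exp(14^(3/4)*x/14)


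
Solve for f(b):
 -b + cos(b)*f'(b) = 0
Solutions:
 f(b) = C1 + Integral(b/cos(b), b)


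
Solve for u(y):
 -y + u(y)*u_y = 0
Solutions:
 u(y) = -sqrt(C1 + y^2)
 u(y) = sqrt(C1 + y^2)


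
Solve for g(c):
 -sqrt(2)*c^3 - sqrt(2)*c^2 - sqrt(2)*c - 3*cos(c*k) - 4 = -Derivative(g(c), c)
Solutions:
 g(c) = C1 + sqrt(2)*c^4/4 + sqrt(2)*c^3/3 + sqrt(2)*c^2/2 + 4*c + 3*sin(c*k)/k


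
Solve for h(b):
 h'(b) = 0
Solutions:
 h(b) = C1


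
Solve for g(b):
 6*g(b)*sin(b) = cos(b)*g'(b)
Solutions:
 g(b) = C1/cos(b)^6


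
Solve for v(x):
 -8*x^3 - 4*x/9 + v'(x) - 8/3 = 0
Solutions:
 v(x) = C1 + 2*x^4 + 2*x^2/9 + 8*x/3


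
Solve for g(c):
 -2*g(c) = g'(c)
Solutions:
 g(c) = C1*exp(-2*c)


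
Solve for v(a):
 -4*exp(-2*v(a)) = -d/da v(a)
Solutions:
 v(a) = log(-sqrt(C1 + 8*a))
 v(a) = log(C1 + 8*a)/2


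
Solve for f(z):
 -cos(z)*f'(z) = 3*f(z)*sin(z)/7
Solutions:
 f(z) = C1*cos(z)^(3/7)


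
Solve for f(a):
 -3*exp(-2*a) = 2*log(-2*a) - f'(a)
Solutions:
 f(a) = C1 + 2*a*log(-a) + 2*a*(-1 + log(2)) - 3*exp(-2*a)/2


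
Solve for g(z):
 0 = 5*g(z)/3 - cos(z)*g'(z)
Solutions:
 g(z) = C1*(sin(z) + 1)^(5/6)/(sin(z) - 1)^(5/6)


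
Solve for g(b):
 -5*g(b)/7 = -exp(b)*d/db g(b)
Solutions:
 g(b) = C1*exp(-5*exp(-b)/7)


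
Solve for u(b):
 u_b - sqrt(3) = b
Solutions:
 u(b) = C1 + b^2/2 + sqrt(3)*b


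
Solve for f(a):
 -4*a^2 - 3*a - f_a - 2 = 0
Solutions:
 f(a) = C1 - 4*a^3/3 - 3*a^2/2 - 2*a


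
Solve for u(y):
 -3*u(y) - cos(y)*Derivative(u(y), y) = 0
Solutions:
 u(y) = C1*(sin(y) - 1)^(3/2)/(sin(y) + 1)^(3/2)


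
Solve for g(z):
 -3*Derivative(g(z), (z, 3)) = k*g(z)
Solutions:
 g(z) = C1*exp(3^(2/3)*z*(-k)^(1/3)/3) + C2*exp(z*(-k)^(1/3)*(-3^(2/3) + 3*3^(1/6)*I)/6) + C3*exp(-z*(-k)^(1/3)*(3^(2/3) + 3*3^(1/6)*I)/6)


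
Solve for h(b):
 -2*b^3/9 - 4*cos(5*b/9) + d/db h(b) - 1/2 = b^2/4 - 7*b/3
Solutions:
 h(b) = C1 + b^4/18 + b^3/12 - 7*b^2/6 + b/2 + 36*sin(5*b/9)/5


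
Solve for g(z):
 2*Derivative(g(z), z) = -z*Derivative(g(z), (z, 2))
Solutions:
 g(z) = C1 + C2/z


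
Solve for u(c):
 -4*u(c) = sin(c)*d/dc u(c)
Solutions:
 u(c) = C1*(cos(c)^2 + 2*cos(c) + 1)/(cos(c)^2 - 2*cos(c) + 1)


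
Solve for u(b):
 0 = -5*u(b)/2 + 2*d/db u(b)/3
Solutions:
 u(b) = C1*exp(15*b/4)


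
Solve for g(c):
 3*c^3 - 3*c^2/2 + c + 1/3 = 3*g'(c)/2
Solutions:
 g(c) = C1 + c^4/2 - c^3/3 + c^2/3 + 2*c/9


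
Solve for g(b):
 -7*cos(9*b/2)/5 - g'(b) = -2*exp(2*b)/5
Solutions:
 g(b) = C1 + exp(2*b)/5 - 14*sin(9*b/2)/45


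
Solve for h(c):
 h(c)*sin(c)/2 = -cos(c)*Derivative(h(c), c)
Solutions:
 h(c) = C1*sqrt(cos(c))


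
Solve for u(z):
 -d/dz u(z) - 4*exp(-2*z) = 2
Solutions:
 u(z) = C1 - 2*z + 2*exp(-2*z)


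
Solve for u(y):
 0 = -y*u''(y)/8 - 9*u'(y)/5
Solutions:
 u(y) = C1 + C2/y^(67/5)


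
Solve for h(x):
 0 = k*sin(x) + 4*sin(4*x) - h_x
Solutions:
 h(x) = C1 - k*cos(x) - cos(4*x)


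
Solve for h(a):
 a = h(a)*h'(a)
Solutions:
 h(a) = -sqrt(C1 + a^2)
 h(a) = sqrt(C1 + a^2)


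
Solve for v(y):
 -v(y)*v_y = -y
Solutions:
 v(y) = -sqrt(C1 + y^2)
 v(y) = sqrt(C1 + y^2)


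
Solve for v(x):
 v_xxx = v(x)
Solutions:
 v(x) = C3*exp(x) + (C1*sin(sqrt(3)*x/2) + C2*cos(sqrt(3)*x/2))*exp(-x/2)


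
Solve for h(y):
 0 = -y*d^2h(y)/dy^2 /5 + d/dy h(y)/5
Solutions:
 h(y) = C1 + C2*y^2


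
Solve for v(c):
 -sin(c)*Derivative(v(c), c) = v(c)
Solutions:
 v(c) = C1*sqrt(cos(c) + 1)/sqrt(cos(c) - 1)


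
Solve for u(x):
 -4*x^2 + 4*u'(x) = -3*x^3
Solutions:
 u(x) = C1 - 3*x^4/16 + x^3/3


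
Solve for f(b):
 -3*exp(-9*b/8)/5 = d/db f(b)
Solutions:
 f(b) = C1 + 8*exp(-9*b/8)/15


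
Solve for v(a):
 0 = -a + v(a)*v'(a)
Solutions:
 v(a) = -sqrt(C1 + a^2)
 v(a) = sqrt(C1 + a^2)


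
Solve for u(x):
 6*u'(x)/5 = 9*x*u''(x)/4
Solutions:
 u(x) = C1 + C2*x^(23/15)


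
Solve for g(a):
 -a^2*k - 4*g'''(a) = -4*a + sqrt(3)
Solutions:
 g(a) = C1 + C2*a + C3*a^2 - a^5*k/240 + a^4/24 - sqrt(3)*a^3/24


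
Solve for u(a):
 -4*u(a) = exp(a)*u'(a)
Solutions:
 u(a) = C1*exp(4*exp(-a))


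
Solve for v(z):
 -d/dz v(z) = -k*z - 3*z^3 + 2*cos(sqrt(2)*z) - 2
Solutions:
 v(z) = C1 + k*z^2/2 + 3*z^4/4 + 2*z - sqrt(2)*sin(sqrt(2)*z)


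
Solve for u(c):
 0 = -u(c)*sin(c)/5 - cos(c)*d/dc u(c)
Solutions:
 u(c) = C1*cos(c)^(1/5)


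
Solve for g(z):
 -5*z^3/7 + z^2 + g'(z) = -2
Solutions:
 g(z) = C1 + 5*z^4/28 - z^3/3 - 2*z


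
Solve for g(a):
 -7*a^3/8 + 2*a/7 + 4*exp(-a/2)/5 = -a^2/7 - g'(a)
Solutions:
 g(a) = C1 + 7*a^4/32 - a^3/21 - a^2/7 + 8*exp(-a/2)/5


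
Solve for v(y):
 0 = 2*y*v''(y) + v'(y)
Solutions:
 v(y) = C1 + C2*sqrt(y)


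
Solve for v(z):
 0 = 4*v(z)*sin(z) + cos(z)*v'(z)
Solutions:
 v(z) = C1*cos(z)^4


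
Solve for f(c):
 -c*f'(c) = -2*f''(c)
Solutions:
 f(c) = C1 + C2*erfi(c/2)


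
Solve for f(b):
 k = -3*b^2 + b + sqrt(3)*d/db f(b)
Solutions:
 f(b) = C1 + sqrt(3)*b^3/3 - sqrt(3)*b^2/6 + sqrt(3)*b*k/3


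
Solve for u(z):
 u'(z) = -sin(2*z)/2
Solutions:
 u(z) = C1 + cos(2*z)/4


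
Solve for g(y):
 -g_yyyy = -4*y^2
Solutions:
 g(y) = C1 + C2*y + C3*y^2 + C4*y^3 + y^6/90


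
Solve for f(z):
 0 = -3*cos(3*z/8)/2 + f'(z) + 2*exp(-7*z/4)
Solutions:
 f(z) = C1 + 4*sin(3*z/8) + 8*exp(-7*z/4)/7


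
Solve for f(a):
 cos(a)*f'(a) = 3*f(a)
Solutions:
 f(a) = C1*(sin(a) + 1)^(3/2)/(sin(a) - 1)^(3/2)


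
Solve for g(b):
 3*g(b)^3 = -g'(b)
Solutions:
 g(b) = -sqrt(2)*sqrt(-1/(C1 - 3*b))/2
 g(b) = sqrt(2)*sqrt(-1/(C1 - 3*b))/2


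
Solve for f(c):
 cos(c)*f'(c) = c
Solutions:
 f(c) = C1 + Integral(c/cos(c), c)


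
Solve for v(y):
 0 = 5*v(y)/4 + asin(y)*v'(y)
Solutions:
 v(y) = C1*exp(-5*Integral(1/asin(y), y)/4)


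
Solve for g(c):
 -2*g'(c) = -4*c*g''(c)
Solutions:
 g(c) = C1 + C2*c^(3/2)


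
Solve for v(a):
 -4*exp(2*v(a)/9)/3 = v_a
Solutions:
 v(a) = 9*log(-sqrt(-1/(C1 - 4*a))) - 9*log(2) + 9*log(6)/2 + 9*log(3)
 v(a) = 9*log(-1/(C1 - 4*a))/2 - 9*log(2) + 9*log(6)/2 + 9*log(3)


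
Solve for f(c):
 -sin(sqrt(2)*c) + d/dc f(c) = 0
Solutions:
 f(c) = C1 - sqrt(2)*cos(sqrt(2)*c)/2


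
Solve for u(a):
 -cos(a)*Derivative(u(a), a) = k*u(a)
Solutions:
 u(a) = C1*exp(k*(log(sin(a) - 1) - log(sin(a) + 1))/2)


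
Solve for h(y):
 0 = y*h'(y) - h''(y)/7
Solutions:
 h(y) = C1 + C2*erfi(sqrt(14)*y/2)


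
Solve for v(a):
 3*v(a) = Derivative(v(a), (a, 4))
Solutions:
 v(a) = C1*exp(-3^(1/4)*a) + C2*exp(3^(1/4)*a) + C3*sin(3^(1/4)*a) + C4*cos(3^(1/4)*a)


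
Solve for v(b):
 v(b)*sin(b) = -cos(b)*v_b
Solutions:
 v(b) = C1*cos(b)


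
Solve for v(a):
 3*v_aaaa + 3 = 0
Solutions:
 v(a) = C1 + C2*a + C3*a^2 + C4*a^3 - a^4/24


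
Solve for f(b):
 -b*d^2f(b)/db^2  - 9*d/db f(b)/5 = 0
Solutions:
 f(b) = C1 + C2/b^(4/5)


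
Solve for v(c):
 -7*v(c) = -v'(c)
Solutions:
 v(c) = C1*exp(7*c)


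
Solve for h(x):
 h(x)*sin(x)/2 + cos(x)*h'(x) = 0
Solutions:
 h(x) = C1*sqrt(cos(x))


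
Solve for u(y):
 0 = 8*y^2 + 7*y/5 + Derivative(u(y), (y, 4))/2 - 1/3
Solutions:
 u(y) = C1 + C2*y + C3*y^2 + C4*y^3 - 2*y^6/45 - 7*y^5/300 + y^4/36


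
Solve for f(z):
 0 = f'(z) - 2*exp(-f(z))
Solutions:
 f(z) = log(C1 + 2*z)


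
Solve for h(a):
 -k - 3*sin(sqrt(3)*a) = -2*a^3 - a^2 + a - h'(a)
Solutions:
 h(a) = C1 - a^4/2 - a^3/3 + a^2/2 + a*k - sqrt(3)*cos(sqrt(3)*a)


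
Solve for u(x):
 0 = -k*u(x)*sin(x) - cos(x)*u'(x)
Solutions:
 u(x) = C1*exp(k*log(cos(x)))


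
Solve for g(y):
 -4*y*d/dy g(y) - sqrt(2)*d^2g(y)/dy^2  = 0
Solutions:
 g(y) = C1 + C2*erf(2^(1/4)*y)


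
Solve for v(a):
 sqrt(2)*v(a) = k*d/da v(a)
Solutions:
 v(a) = C1*exp(sqrt(2)*a/k)


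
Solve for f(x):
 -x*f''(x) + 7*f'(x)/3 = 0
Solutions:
 f(x) = C1 + C2*x^(10/3)


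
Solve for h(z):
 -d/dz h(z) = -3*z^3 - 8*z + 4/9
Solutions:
 h(z) = C1 + 3*z^4/4 + 4*z^2 - 4*z/9


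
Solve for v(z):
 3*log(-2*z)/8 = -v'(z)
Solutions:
 v(z) = C1 - 3*z*log(-z)/8 + 3*z*(1 - log(2))/8


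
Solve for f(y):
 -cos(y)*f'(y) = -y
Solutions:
 f(y) = C1 + Integral(y/cos(y), y)


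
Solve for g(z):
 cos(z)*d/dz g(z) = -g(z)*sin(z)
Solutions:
 g(z) = C1*cos(z)


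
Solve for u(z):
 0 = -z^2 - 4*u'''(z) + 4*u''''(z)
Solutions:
 u(z) = C1 + C2*z + C3*z^2 + C4*exp(z) - z^5/240 - z^4/48 - z^3/12


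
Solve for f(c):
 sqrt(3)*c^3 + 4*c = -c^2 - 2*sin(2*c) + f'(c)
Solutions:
 f(c) = C1 + sqrt(3)*c^4/4 + c^3/3 + 2*c^2 - cos(2*c)


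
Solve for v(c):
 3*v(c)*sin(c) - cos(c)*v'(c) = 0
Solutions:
 v(c) = C1/cos(c)^3


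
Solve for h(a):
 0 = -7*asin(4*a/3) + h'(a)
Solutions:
 h(a) = C1 + 7*a*asin(4*a/3) + 7*sqrt(9 - 16*a^2)/4


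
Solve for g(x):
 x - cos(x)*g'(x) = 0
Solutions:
 g(x) = C1 + Integral(x/cos(x), x)


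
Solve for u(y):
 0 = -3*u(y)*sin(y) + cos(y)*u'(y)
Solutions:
 u(y) = C1/cos(y)^3


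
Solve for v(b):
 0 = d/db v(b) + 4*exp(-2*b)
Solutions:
 v(b) = C1 + 2*exp(-2*b)


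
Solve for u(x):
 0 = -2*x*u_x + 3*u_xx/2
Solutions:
 u(x) = C1 + C2*erfi(sqrt(6)*x/3)


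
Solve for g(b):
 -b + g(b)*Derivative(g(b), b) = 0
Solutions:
 g(b) = -sqrt(C1 + b^2)
 g(b) = sqrt(C1 + b^2)


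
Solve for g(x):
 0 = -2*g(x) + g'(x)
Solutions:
 g(x) = C1*exp(2*x)


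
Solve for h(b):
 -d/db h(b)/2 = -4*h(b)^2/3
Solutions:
 h(b) = -3/(C1 + 8*b)


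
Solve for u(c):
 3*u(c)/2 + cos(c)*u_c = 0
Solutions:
 u(c) = C1*(sin(c) - 1)^(3/4)/(sin(c) + 1)^(3/4)


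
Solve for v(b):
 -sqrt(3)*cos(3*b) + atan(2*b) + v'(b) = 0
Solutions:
 v(b) = C1 - b*atan(2*b) + log(4*b^2 + 1)/4 + sqrt(3)*sin(3*b)/3


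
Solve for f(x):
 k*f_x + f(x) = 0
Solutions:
 f(x) = C1*exp(-x/k)


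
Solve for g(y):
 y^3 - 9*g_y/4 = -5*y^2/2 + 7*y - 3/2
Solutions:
 g(y) = C1 + y^4/9 + 10*y^3/27 - 14*y^2/9 + 2*y/3


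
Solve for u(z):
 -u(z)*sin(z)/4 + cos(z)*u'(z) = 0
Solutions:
 u(z) = C1/cos(z)^(1/4)


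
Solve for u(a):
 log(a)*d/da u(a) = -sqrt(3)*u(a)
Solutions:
 u(a) = C1*exp(-sqrt(3)*Integral(1/log(a), a))


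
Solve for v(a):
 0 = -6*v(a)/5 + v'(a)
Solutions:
 v(a) = C1*exp(6*a/5)


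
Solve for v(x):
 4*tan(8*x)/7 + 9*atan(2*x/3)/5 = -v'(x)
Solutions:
 v(x) = C1 - 9*x*atan(2*x/3)/5 + 27*log(4*x^2 + 9)/20 + log(cos(8*x))/14


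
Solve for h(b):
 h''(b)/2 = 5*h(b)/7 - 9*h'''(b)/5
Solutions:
 h(b) = C1*exp(-b*(35*35^(1/3)/(54*sqrt(26034) + 8713)^(1/3) + 70 + 35^(2/3)*(54*sqrt(26034) + 8713)^(1/3))/756)*sin(sqrt(3)*35^(1/3)*b*(-35^(1/3)*(54*sqrt(26034) + 8713)^(1/3) + 35/(54*sqrt(26034) + 8713)^(1/3))/756) + C2*exp(-b*(35*35^(1/3)/(54*sqrt(26034) + 8713)^(1/3) + 70 + 35^(2/3)*(54*sqrt(26034) + 8713)^(1/3))/756)*cos(sqrt(3)*35^(1/3)*b*(-35^(1/3)*(54*sqrt(26034) + 8713)^(1/3) + 35/(54*sqrt(26034) + 8713)^(1/3))/756) + C3*exp(b*(-35 + 35*35^(1/3)/(54*sqrt(26034) + 8713)^(1/3) + 35^(2/3)*(54*sqrt(26034) + 8713)^(1/3))/378)


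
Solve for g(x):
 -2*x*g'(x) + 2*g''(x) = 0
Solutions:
 g(x) = C1 + C2*erfi(sqrt(2)*x/2)


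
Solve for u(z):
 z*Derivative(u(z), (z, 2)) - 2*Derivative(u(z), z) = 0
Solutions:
 u(z) = C1 + C2*z^3


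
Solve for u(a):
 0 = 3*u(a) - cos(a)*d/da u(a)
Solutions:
 u(a) = C1*(sin(a) + 1)^(3/2)/(sin(a) - 1)^(3/2)


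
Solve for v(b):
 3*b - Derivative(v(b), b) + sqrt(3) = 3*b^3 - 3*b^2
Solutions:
 v(b) = C1 - 3*b^4/4 + b^3 + 3*b^2/2 + sqrt(3)*b


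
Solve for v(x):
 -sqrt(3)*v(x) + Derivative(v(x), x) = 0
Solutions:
 v(x) = C1*exp(sqrt(3)*x)


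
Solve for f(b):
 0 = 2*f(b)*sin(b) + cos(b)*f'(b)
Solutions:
 f(b) = C1*cos(b)^2


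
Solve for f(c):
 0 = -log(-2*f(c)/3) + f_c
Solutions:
 -Integral(1/(log(-_y) - log(3) + log(2)), (_y, f(c))) = C1 - c


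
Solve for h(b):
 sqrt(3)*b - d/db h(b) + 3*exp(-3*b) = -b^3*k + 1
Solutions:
 h(b) = C1 + b^4*k/4 + sqrt(3)*b^2/2 - b - exp(-3*b)


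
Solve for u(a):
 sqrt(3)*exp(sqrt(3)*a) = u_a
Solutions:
 u(a) = C1 + exp(sqrt(3)*a)


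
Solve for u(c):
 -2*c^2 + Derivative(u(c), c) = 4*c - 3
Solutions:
 u(c) = C1 + 2*c^3/3 + 2*c^2 - 3*c


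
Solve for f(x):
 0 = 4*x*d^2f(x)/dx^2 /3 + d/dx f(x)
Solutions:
 f(x) = C1 + C2*x^(1/4)


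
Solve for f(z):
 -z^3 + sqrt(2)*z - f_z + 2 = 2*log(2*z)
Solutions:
 f(z) = C1 - z^4/4 + sqrt(2)*z^2/2 - 2*z*log(z) - z*log(4) + 4*z


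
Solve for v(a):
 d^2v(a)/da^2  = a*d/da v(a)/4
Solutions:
 v(a) = C1 + C2*erfi(sqrt(2)*a/4)


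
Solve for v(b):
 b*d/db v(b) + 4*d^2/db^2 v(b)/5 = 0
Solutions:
 v(b) = C1 + C2*erf(sqrt(10)*b/4)


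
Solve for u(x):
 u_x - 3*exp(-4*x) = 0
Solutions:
 u(x) = C1 - 3*exp(-4*x)/4


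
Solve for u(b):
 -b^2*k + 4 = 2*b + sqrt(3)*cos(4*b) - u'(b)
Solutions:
 u(b) = C1 + b^3*k/3 + b^2 - 4*b + sqrt(3)*sin(4*b)/4


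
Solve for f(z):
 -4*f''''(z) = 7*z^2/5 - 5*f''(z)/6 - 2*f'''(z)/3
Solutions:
 f(z) = C1 + C2*z + C3*exp(z*(1 - sqrt(31))/12) + C4*exp(z*(1 + sqrt(31))/12) + 7*z^4/50 - 56*z^3/125 + 5712*z^2/625


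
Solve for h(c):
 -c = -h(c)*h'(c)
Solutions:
 h(c) = -sqrt(C1 + c^2)
 h(c) = sqrt(C1 + c^2)


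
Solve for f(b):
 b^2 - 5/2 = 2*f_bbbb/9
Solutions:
 f(b) = C1 + C2*b + C3*b^2 + C4*b^3 + b^6/80 - 15*b^4/32


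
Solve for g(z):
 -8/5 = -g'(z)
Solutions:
 g(z) = C1 + 8*z/5


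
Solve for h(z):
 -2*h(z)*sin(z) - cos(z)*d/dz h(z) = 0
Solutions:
 h(z) = C1*cos(z)^2


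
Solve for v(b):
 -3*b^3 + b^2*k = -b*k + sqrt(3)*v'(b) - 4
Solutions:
 v(b) = C1 - sqrt(3)*b^4/4 + sqrt(3)*b^3*k/9 + sqrt(3)*b^2*k/6 + 4*sqrt(3)*b/3


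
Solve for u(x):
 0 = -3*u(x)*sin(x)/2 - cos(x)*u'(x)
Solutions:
 u(x) = C1*cos(x)^(3/2)


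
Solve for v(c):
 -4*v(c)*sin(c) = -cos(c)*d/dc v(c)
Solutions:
 v(c) = C1/cos(c)^4


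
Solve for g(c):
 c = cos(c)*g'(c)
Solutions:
 g(c) = C1 + Integral(c/cos(c), c)


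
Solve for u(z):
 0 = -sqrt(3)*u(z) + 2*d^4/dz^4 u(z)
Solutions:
 u(z) = C1*exp(-2^(3/4)*3^(1/8)*z/2) + C2*exp(2^(3/4)*3^(1/8)*z/2) + C3*sin(2^(3/4)*3^(1/8)*z/2) + C4*cos(2^(3/4)*3^(1/8)*z/2)


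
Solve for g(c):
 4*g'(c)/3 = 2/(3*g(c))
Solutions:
 g(c) = -sqrt(C1 + c)
 g(c) = sqrt(C1 + c)


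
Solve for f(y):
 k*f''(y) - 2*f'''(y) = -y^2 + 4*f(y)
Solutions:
 f(y) = C1*exp(y*(-k^2/(-k^3/8 + sqrt(-k^6 + (216 - k^3)^2)/8 + 27)^(1/3) + 2*k - 4*(-k^3/8 + sqrt(-k^6 + (216 - k^3)^2)/8 + 27)^(1/3))/12) + C2*exp(y*(-k^2/((-1 + sqrt(3)*I)*(-k^3/8 + sqrt(-k^6 + (216 - k^3)^2)/8 + 27)^(1/3)) + k + (-k^3/8 + sqrt(-k^6 + (216 - k^3)^2)/8 + 27)^(1/3) - sqrt(3)*I*(-k^3/8 + sqrt(-k^6 + (216 - k^3)^2)/8 + 27)^(1/3))/6) + C3*exp(y*(k^2/((1 + sqrt(3)*I)*(-k^3/8 + sqrt(-k^6 + (216 - k^3)^2)/8 + 27)^(1/3)) + k + (-k^3/8 + sqrt(-k^6 + (216 - k^3)^2)/8 + 27)^(1/3) + sqrt(3)*I*(-k^3/8 + sqrt(-k^6 + (216 - k^3)^2)/8 + 27)^(1/3))/6) + k/8 + y^2/4


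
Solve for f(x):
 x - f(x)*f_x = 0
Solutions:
 f(x) = -sqrt(C1 + x^2)
 f(x) = sqrt(C1 + x^2)


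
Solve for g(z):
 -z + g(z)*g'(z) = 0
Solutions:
 g(z) = -sqrt(C1 + z^2)
 g(z) = sqrt(C1 + z^2)


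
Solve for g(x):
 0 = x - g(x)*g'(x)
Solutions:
 g(x) = -sqrt(C1 + x^2)
 g(x) = sqrt(C1 + x^2)


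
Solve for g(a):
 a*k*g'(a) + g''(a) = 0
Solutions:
 g(a) = Piecewise((-sqrt(2)*sqrt(pi)*C1*erf(sqrt(2)*a*sqrt(k)/2)/(2*sqrt(k)) - C2, (k > 0) | (k < 0)), (-C1*a - C2, True))


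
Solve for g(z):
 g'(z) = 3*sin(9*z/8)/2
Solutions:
 g(z) = C1 - 4*cos(9*z/8)/3


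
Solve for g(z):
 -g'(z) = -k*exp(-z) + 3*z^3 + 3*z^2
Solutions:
 g(z) = C1 - k*exp(-z) - 3*z^4/4 - z^3


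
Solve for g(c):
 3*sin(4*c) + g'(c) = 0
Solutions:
 g(c) = C1 + 3*cos(4*c)/4


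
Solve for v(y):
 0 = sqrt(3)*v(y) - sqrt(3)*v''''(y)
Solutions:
 v(y) = C1*exp(-y) + C2*exp(y) + C3*sin(y) + C4*cos(y)


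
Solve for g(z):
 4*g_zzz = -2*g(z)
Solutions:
 g(z) = C3*exp(-2^(2/3)*z/2) + (C1*sin(2^(2/3)*sqrt(3)*z/4) + C2*cos(2^(2/3)*sqrt(3)*z/4))*exp(2^(2/3)*z/4)


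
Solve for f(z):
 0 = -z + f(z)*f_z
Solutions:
 f(z) = -sqrt(C1 + z^2)
 f(z) = sqrt(C1 + z^2)


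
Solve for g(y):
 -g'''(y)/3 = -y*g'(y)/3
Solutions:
 g(y) = C1 + Integral(C2*airyai(y) + C3*airybi(y), y)


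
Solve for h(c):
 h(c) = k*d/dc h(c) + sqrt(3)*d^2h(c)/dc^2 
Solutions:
 h(c) = C1*exp(sqrt(3)*c*(-k + sqrt(k^2 + 4*sqrt(3)))/6) + C2*exp(-sqrt(3)*c*(k + sqrt(k^2 + 4*sqrt(3)))/6)


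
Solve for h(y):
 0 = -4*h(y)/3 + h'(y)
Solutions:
 h(y) = C1*exp(4*y/3)


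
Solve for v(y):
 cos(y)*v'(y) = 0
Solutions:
 v(y) = C1


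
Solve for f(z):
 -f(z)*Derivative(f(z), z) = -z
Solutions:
 f(z) = -sqrt(C1 + z^2)
 f(z) = sqrt(C1 + z^2)


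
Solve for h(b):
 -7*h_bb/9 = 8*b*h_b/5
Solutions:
 h(b) = C1 + C2*erf(6*sqrt(35)*b/35)


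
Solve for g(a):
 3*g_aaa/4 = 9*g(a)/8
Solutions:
 g(a) = C3*exp(2^(2/3)*3^(1/3)*a/2) + (C1*sin(2^(2/3)*3^(5/6)*a/4) + C2*cos(2^(2/3)*3^(5/6)*a/4))*exp(-2^(2/3)*3^(1/3)*a/4)


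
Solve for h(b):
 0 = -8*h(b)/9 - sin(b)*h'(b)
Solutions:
 h(b) = C1*(cos(b) + 1)^(4/9)/(cos(b) - 1)^(4/9)


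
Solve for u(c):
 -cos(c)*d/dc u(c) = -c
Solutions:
 u(c) = C1 + Integral(c/cos(c), c)


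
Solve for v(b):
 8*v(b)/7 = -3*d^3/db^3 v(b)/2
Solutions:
 v(b) = C3*exp(-2*2^(1/3)*21^(2/3)*b/21) + (C1*sin(2^(1/3)*3^(1/6)*7^(2/3)*b/7) + C2*cos(2^(1/3)*3^(1/6)*7^(2/3)*b/7))*exp(2^(1/3)*21^(2/3)*b/21)


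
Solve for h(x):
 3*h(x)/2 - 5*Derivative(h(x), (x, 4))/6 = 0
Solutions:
 h(x) = C1*exp(-sqrt(3)*5^(3/4)*x/5) + C2*exp(sqrt(3)*5^(3/4)*x/5) + C3*sin(sqrt(3)*5^(3/4)*x/5) + C4*cos(sqrt(3)*5^(3/4)*x/5)


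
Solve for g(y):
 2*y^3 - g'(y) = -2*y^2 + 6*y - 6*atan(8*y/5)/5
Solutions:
 g(y) = C1 + y^4/2 + 2*y^3/3 - 3*y^2 + 6*y*atan(8*y/5)/5 - 3*log(64*y^2 + 25)/8


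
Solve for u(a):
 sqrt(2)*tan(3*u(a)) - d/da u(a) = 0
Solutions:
 u(a) = -asin(C1*exp(3*sqrt(2)*a))/3 + pi/3
 u(a) = asin(C1*exp(3*sqrt(2)*a))/3


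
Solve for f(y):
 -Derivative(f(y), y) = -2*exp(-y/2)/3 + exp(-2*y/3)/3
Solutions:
 f(y) = C1 - 4*exp(-y/2)/3 + exp(-2*y/3)/2


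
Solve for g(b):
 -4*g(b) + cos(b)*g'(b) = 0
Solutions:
 g(b) = C1*(sin(b)^2 + 2*sin(b) + 1)/(sin(b)^2 - 2*sin(b) + 1)


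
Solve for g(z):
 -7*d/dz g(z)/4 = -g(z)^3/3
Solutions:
 g(z) = -sqrt(42)*sqrt(-1/(C1 + 4*z))/2
 g(z) = sqrt(42)*sqrt(-1/(C1 + 4*z))/2


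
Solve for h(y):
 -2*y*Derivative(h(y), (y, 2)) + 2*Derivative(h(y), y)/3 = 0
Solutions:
 h(y) = C1 + C2*y^(4/3)


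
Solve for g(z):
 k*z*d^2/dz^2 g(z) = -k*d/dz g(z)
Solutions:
 g(z) = C1 + C2*log(z)


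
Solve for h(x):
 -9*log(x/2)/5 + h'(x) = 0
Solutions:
 h(x) = C1 + 9*x*log(x)/5 - 9*x/5 - 9*x*log(2)/5


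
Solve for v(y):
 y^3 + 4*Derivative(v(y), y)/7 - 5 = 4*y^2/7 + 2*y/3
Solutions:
 v(y) = C1 - 7*y^4/16 + y^3/3 + 7*y^2/12 + 35*y/4


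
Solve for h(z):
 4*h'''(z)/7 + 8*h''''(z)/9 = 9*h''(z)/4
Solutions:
 h(z) = C1 + C2*z + C3*exp(9*z*(-2 + sqrt(102))/56) + C4*exp(-9*z*(2 + sqrt(102))/56)


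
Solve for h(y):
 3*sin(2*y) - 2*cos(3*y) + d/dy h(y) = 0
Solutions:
 h(y) = C1 + 2*sin(3*y)/3 + 3*cos(2*y)/2


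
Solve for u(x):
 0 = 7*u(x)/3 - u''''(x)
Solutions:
 u(x) = C1*exp(-3^(3/4)*7^(1/4)*x/3) + C2*exp(3^(3/4)*7^(1/4)*x/3) + C3*sin(3^(3/4)*7^(1/4)*x/3) + C4*cos(3^(3/4)*7^(1/4)*x/3)


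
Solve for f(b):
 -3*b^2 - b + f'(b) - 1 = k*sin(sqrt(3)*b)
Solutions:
 f(b) = C1 + b^3 + b^2/2 + b - sqrt(3)*k*cos(sqrt(3)*b)/3


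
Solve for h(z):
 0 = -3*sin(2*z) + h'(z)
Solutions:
 h(z) = C1 - 3*cos(2*z)/2


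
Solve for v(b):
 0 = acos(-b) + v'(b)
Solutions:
 v(b) = C1 - b*acos(-b) - sqrt(1 - b^2)


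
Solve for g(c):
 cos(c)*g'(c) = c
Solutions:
 g(c) = C1 + Integral(c/cos(c), c)


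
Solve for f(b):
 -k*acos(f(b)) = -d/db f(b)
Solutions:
 Integral(1/acos(_y), (_y, f(b))) = C1 + b*k


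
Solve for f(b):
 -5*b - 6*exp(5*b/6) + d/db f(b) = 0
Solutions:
 f(b) = C1 + 5*b^2/2 + 36*exp(5*b/6)/5


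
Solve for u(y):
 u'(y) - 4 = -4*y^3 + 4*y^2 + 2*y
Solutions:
 u(y) = C1 - y^4 + 4*y^3/3 + y^2 + 4*y


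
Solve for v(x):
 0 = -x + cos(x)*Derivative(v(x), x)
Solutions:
 v(x) = C1 + Integral(x/cos(x), x)


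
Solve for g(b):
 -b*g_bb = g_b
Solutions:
 g(b) = C1 + C2*log(b)


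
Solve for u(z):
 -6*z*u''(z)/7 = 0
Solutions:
 u(z) = C1 + C2*z


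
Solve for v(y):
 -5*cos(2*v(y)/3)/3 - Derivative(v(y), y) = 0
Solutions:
 5*y/3 - 3*log(sin(2*v(y)/3) - 1)/4 + 3*log(sin(2*v(y)/3) + 1)/4 = C1


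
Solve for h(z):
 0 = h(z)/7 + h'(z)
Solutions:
 h(z) = C1*exp(-z/7)


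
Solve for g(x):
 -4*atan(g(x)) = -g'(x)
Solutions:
 Integral(1/atan(_y), (_y, g(x))) = C1 + 4*x


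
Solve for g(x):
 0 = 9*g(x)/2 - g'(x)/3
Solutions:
 g(x) = C1*exp(27*x/2)


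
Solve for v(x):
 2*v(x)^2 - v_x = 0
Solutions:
 v(x) = -1/(C1 + 2*x)


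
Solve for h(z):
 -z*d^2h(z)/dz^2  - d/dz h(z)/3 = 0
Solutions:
 h(z) = C1 + C2*z^(2/3)


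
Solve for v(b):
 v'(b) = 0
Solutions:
 v(b) = C1


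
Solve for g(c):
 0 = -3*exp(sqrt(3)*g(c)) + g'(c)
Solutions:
 g(c) = sqrt(3)*(2*log(-1/(C1 + 3*c)) - log(3))/6


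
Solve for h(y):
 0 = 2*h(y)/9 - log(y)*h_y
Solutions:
 h(y) = C1*exp(2*Integral(1/log(y), y)/9)


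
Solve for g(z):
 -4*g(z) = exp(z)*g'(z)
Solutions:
 g(z) = C1*exp(4*exp(-z))


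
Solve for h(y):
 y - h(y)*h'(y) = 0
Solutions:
 h(y) = -sqrt(C1 + y^2)
 h(y) = sqrt(C1 + y^2)


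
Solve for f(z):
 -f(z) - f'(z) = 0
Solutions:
 f(z) = C1*exp(-z)


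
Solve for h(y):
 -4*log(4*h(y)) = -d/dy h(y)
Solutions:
 -Integral(1/(log(_y) + 2*log(2)), (_y, h(y)))/4 = C1 - y


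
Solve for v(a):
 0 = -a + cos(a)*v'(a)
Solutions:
 v(a) = C1 + Integral(a/cos(a), a)


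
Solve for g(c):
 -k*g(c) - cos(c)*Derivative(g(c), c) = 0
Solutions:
 g(c) = C1*exp(k*(log(sin(c) - 1) - log(sin(c) + 1))/2)


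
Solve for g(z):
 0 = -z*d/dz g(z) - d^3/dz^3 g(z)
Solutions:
 g(z) = C1 + Integral(C2*airyai(-z) + C3*airybi(-z), z)


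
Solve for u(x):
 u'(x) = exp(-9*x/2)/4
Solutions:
 u(x) = C1 - exp(-9*x/2)/18


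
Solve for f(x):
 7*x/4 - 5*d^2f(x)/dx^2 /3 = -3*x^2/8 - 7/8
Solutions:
 f(x) = C1 + C2*x + 3*x^4/160 + 7*x^3/40 + 21*x^2/80


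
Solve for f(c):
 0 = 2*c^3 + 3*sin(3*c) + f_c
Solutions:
 f(c) = C1 - c^4/2 + cos(3*c)


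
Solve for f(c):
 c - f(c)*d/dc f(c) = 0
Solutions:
 f(c) = -sqrt(C1 + c^2)
 f(c) = sqrt(C1 + c^2)


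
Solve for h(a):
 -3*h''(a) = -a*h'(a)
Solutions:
 h(a) = C1 + C2*erfi(sqrt(6)*a/6)


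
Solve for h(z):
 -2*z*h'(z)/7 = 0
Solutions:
 h(z) = C1


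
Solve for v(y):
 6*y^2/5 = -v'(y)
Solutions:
 v(y) = C1 - 2*y^3/5


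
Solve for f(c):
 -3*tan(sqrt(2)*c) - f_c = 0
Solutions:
 f(c) = C1 + 3*sqrt(2)*log(cos(sqrt(2)*c))/2


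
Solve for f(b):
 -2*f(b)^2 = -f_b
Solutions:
 f(b) = -1/(C1 + 2*b)


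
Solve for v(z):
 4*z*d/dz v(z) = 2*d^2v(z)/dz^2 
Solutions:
 v(z) = C1 + C2*erfi(z)


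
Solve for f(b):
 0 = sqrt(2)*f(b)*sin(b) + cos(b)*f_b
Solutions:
 f(b) = C1*cos(b)^(sqrt(2))


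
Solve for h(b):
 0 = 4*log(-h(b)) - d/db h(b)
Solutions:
 Integral(1/log(-_y), (_y, h(b))) = C1 + 4*b


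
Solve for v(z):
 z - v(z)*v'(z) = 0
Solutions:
 v(z) = -sqrt(C1 + z^2)
 v(z) = sqrt(C1 + z^2)


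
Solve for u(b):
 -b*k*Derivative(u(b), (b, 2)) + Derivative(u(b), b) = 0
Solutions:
 u(b) = C1 + b^(((re(k) + 1)*re(k) + im(k)^2)/(re(k)^2 + im(k)^2))*(C2*sin(log(b)*Abs(im(k))/(re(k)^2 + im(k)^2)) + C3*cos(log(b)*im(k)/(re(k)^2 + im(k)^2)))


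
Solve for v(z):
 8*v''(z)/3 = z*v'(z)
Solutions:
 v(z) = C1 + C2*erfi(sqrt(3)*z/4)


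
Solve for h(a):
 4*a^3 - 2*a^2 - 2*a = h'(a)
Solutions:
 h(a) = C1 + a^4 - 2*a^3/3 - a^2


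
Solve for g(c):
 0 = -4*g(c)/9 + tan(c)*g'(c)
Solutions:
 g(c) = C1*sin(c)^(4/9)


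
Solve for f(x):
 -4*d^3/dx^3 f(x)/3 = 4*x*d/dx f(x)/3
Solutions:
 f(x) = C1 + Integral(C2*airyai(-x) + C3*airybi(-x), x)


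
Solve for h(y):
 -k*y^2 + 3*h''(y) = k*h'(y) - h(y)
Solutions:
 h(y) = C1*exp(y*(k - sqrt(k^2 - 12))/6) + C2*exp(y*(k + sqrt(k^2 - 12))/6) + 2*k^3 + 2*k^2*y + k*y^2 - 6*k


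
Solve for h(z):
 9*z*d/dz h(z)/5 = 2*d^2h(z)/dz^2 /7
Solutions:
 h(z) = C1 + C2*erfi(3*sqrt(35)*z/10)


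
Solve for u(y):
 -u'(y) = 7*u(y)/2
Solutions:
 u(y) = C1*exp(-7*y/2)


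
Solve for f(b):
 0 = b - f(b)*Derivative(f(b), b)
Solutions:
 f(b) = -sqrt(C1 + b^2)
 f(b) = sqrt(C1 + b^2)


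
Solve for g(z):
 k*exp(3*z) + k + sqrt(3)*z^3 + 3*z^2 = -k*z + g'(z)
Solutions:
 g(z) = C1 + k*z^2/2 + k*z + k*exp(3*z)/3 + sqrt(3)*z^4/4 + z^3


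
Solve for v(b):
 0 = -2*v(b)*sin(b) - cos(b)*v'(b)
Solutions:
 v(b) = C1*cos(b)^2


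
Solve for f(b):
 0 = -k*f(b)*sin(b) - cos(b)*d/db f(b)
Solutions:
 f(b) = C1*exp(k*log(cos(b)))


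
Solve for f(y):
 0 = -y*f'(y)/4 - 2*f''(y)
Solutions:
 f(y) = C1 + C2*erf(y/4)


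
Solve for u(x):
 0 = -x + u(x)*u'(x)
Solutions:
 u(x) = -sqrt(C1 + x^2)
 u(x) = sqrt(C1 + x^2)


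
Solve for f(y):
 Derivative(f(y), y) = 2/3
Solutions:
 f(y) = C1 + 2*y/3


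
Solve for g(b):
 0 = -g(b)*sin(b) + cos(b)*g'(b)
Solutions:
 g(b) = C1/cos(b)


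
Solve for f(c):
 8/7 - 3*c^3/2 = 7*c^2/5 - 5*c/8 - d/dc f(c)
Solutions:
 f(c) = C1 + 3*c^4/8 + 7*c^3/15 - 5*c^2/16 - 8*c/7


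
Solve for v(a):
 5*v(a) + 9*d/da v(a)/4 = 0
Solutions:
 v(a) = C1*exp(-20*a/9)


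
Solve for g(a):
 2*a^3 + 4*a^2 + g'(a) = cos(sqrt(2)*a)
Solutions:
 g(a) = C1 - a^4/2 - 4*a^3/3 + sqrt(2)*sin(sqrt(2)*a)/2


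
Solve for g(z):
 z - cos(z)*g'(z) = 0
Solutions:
 g(z) = C1 + Integral(z/cos(z), z)


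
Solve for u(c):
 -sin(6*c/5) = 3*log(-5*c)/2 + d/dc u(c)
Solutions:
 u(c) = C1 - 3*c*log(-c)/2 - 3*c*log(5)/2 + 3*c/2 + 5*cos(6*c/5)/6


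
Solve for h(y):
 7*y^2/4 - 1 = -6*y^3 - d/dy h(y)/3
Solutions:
 h(y) = C1 - 9*y^4/2 - 7*y^3/4 + 3*y


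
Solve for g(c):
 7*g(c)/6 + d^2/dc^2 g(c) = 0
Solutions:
 g(c) = C1*sin(sqrt(42)*c/6) + C2*cos(sqrt(42)*c/6)


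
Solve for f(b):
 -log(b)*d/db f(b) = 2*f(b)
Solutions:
 f(b) = C1*exp(-2*Integral(1/log(b), b))


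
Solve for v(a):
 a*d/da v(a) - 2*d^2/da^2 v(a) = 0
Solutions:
 v(a) = C1 + C2*erfi(a/2)


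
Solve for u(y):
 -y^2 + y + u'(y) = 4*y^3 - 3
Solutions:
 u(y) = C1 + y^4 + y^3/3 - y^2/2 - 3*y


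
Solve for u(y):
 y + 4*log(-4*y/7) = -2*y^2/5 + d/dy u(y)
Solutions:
 u(y) = C1 + 2*y^3/15 + y^2/2 + 4*y*log(-y) + 4*y*(-log(7) - 1 + 2*log(2))


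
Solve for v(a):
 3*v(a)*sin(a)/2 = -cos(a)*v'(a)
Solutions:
 v(a) = C1*cos(a)^(3/2)


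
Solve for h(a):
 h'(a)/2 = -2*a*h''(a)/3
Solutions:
 h(a) = C1 + C2*a^(1/4)


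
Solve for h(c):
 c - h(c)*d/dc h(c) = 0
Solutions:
 h(c) = -sqrt(C1 + c^2)
 h(c) = sqrt(C1 + c^2)


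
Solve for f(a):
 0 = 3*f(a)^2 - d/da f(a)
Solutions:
 f(a) = -1/(C1 + 3*a)


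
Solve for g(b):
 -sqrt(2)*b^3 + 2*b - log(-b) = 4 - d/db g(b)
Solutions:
 g(b) = C1 + sqrt(2)*b^4/4 - b^2 + b*log(-b) + 3*b


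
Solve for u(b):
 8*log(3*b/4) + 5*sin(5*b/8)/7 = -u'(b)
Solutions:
 u(b) = C1 - 8*b*log(b) - 8*b*log(3) + 8*b + 16*b*log(2) + 8*cos(5*b/8)/7


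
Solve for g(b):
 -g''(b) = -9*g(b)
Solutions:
 g(b) = C1*exp(-3*b) + C2*exp(3*b)


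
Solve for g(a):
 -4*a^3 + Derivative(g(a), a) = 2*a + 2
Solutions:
 g(a) = C1 + a^4 + a^2 + 2*a


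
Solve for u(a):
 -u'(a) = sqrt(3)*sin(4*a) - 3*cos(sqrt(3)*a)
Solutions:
 u(a) = C1 + sqrt(3)*sin(sqrt(3)*a) + sqrt(3)*cos(4*a)/4


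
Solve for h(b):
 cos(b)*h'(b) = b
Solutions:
 h(b) = C1 + Integral(b/cos(b), b)


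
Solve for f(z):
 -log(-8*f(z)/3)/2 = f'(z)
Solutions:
 2*Integral(1/(log(-_y) - log(3) + 3*log(2)), (_y, f(z))) = C1 - z


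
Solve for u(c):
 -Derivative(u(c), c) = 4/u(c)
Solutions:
 u(c) = -sqrt(C1 - 8*c)
 u(c) = sqrt(C1 - 8*c)


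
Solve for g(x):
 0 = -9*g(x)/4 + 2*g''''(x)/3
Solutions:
 g(x) = C1*exp(-2^(1/4)*3^(3/4)*x/2) + C2*exp(2^(1/4)*3^(3/4)*x/2) + C3*sin(2^(1/4)*3^(3/4)*x/2) + C4*cos(2^(1/4)*3^(3/4)*x/2)


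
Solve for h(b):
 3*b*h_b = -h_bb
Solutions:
 h(b) = C1 + C2*erf(sqrt(6)*b/2)


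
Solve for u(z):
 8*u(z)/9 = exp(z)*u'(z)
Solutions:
 u(z) = C1*exp(-8*exp(-z)/9)


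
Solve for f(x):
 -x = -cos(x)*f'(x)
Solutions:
 f(x) = C1 + Integral(x/cos(x), x)


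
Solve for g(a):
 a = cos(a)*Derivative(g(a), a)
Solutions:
 g(a) = C1 + Integral(a/cos(a), a)


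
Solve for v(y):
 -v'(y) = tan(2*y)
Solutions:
 v(y) = C1 + log(cos(2*y))/2


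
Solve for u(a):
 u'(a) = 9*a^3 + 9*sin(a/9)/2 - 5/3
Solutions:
 u(a) = C1 + 9*a^4/4 - 5*a/3 - 81*cos(a/9)/2
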